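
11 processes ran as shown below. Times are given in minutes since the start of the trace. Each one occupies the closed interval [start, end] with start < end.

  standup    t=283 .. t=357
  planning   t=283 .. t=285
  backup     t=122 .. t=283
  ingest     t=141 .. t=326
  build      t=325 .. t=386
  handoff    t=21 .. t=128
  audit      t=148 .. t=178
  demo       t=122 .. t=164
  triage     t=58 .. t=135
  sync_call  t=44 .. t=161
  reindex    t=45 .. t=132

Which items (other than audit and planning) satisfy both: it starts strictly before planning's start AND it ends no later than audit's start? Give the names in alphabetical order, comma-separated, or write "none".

Conditions: its start is strictly before planning's start (X.start < t=283) AND its end is no later than audit's start (X.end <= t=148).
backup: start t=122 < t=283? ✓; end t=283 <= t=148? ✗ → no.
build: start t=325 < t=283? ✗; end t=386 <= t=148? ✗ → no.
demo: start t=122 < t=283? ✓; end t=164 <= t=148? ✗ → no.
handoff: start t=21 < t=283? ✓; end t=128 <= t=148? ✓ → yes.
ingest: start t=141 < t=283? ✓; end t=326 <= t=148? ✗ → no.
reindex: start t=45 < t=283? ✓; end t=132 <= t=148? ✓ → yes.
standup: start t=283 < t=283? ✗; end t=357 <= t=148? ✗ → no.
sync_call: start t=44 < t=283? ✓; end t=161 <= t=148? ✗ → no.
triage: start t=58 < t=283? ✓; end t=135 <= t=148? ✓ → yes.
Result: handoff, reindex, triage.

handoff, reindex, triage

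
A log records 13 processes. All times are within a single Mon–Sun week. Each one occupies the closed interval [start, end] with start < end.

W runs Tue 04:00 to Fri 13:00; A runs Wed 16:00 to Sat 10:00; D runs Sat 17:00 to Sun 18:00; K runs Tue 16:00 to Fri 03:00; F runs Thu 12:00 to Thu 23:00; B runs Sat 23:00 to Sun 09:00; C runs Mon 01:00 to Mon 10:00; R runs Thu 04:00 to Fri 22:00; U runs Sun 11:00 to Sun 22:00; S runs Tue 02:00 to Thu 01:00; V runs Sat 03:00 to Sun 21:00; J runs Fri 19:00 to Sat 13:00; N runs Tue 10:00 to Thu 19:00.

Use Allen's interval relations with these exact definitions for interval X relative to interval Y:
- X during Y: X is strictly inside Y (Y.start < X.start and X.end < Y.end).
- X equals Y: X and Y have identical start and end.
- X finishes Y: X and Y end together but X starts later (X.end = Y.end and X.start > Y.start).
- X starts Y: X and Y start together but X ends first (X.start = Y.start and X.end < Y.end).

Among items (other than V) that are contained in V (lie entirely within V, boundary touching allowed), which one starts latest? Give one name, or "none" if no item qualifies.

B

Target V = [Sat 03:00, Sun 21:00].
A [Wed 16:00, Sat 10:00] → overlaps → excluded.
B [Sat 23:00, Sun 09:00] → during → candidate.
C [Mon 01:00, Mon 10:00] → before → excluded.
D [Sat 17:00, Sun 18:00] → during → candidate.
F [Thu 12:00, Thu 23:00] → before → excluded.
J [Fri 19:00, Sat 13:00] → overlaps → excluded.
K [Tue 16:00, Fri 03:00] → before → excluded.
N [Tue 10:00, Thu 19:00] → before → excluded.
R [Thu 04:00, Fri 22:00] → before → excluded.
S [Tue 02:00, Thu 01:00] → before → excluded.
U [Sun 11:00, Sun 22:00] → overlapped-by → excluded.
W [Tue 04:00, Fri 13:00] → before → excluded.
Among candidates, latest start is Sat 23:00 → B.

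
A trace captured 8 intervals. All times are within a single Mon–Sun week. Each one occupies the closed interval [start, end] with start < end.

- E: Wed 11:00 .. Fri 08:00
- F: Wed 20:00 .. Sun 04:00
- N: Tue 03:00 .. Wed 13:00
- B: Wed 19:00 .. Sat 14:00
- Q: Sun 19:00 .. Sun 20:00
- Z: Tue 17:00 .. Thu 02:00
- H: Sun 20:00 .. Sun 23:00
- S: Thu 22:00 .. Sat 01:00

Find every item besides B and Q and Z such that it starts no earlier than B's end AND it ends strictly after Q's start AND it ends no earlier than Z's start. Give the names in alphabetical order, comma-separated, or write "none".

H

Conditions: its start is no earlier than B's end (X.start >= Sat 14:00) AND its end is strictly after Q's start (X.end > Sun 19:00) AND its end is no earlier than Z's start (X.end >= Tue 17:00).
E: start Wed 11:00 >= Sat 14:00? ✗; end Fri 08:00 > Sun 19:00? ✗; end Fri 08:00 >= Tue 17:00? ✓ → no.
F: start Wed 20:00 >= Sat 14:00? ✗; end Sun 04:00 > Sun 19:00? ✗; end Sun 04:00 >= Tue 17:00? ✓ → no.
H: start Sun 20:00 >= Sat 14:00? ✓; end Sun 23:00 > Sun 19:00? ✓; end Sun 23:00 >= Tue 17:00? ✓ → yes.
N: start Tue 03:00 >= Sat 14:00? ✗; end Wed 13:00 > Sun 19:00? ✗; end Wed 13:00 >= Tue 17:00? ✓ → no.
S: start Thu 22:00 >= Sat 14:00? ✗; end Sat 01:00 > Sun 19:00? ✗; end Sat 01:00 >= Tue 17:00? ✓ → no.
Result: H.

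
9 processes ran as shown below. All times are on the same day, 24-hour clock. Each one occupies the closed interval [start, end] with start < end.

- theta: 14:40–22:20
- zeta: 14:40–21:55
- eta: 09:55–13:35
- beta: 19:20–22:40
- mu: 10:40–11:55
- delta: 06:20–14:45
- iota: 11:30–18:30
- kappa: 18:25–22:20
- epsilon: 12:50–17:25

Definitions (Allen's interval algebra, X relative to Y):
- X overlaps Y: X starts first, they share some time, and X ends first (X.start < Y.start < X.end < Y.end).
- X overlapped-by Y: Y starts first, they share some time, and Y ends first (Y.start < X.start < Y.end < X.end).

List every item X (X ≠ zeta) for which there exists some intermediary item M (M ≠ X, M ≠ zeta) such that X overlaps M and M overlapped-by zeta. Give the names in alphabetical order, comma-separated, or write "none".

iota, kappa, theta

Target zeta = [14:40, 21:55].
Intermediaries M with M overlapped-by zeta: beta, kappa.
Via beta — items with X overlaps beta: kappa, theta.
Via kappa — items with X overlaps kappa: iota.
Union: iota, kappa, theta.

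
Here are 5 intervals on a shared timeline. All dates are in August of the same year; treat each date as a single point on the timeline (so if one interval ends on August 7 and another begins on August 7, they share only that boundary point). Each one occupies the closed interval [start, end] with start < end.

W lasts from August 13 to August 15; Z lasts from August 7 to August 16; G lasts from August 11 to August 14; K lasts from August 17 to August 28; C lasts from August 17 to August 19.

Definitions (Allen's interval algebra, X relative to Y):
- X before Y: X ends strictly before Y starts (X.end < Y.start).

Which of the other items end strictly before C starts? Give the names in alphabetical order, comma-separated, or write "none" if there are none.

G, W, Z

Target C = [August 17, August 19].
G [August 11, August 14] → before → yes.
K [August 17, August 28] → started-by → no.
W [August 13, August 15] → before → yes.
Z [August 7, August 16] → before → yes.
Result: G, W, Z.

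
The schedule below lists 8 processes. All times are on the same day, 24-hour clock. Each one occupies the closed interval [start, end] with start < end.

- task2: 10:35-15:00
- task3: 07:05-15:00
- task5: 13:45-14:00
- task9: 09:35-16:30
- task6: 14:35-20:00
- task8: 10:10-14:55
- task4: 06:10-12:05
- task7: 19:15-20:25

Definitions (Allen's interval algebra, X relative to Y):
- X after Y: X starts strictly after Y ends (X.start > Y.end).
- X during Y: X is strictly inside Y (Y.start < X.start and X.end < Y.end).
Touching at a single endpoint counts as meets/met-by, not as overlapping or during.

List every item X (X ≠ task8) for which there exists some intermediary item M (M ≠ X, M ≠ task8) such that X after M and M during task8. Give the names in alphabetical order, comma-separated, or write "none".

task6, task7

Target task8 = [10:10, 14:55].
Intermediaries M with M during task8: task5.
Via task5 — items with X after task5: task6, task7.
Union: task6, task7.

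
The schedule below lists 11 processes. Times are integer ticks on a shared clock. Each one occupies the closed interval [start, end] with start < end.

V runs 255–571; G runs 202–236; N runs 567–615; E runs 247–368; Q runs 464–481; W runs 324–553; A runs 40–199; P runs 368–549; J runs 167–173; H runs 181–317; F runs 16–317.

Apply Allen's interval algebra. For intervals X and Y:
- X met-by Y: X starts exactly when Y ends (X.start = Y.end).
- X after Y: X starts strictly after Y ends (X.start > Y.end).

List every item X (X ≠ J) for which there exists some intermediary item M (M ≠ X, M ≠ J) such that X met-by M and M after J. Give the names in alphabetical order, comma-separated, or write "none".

P

Target J = [167, 173].
Intermediaries M with M after J: E, G, H, N, P, Q, V, W.
Via E — items with X met-by E: P.
Via G — items with X met-by G: none.
Via H — items with X met-by H: none.
Via N — items with X met-by N: none.
Via P — items with X met-by P: none.
Via Q — items with X met-by Q: none.
Via V — items with X met-by V: none.
Via W — items with X met-by W: none.
Union: P.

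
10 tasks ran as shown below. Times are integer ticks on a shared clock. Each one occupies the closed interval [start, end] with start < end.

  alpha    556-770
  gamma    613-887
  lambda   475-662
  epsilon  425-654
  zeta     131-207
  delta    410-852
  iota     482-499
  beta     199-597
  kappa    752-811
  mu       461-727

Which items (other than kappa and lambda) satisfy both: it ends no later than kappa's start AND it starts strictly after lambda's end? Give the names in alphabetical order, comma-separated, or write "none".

none

Conditions: its end is no later than kappa's start (X.end <= 752) AND its start is strictly after lambda's end (X.start > 662).
alpha: end 770 <= 752? ✗; start 556 > 662? ✗ → no.
beta: end 597 <= 752? ✓; start 199 > 662? ✗ → no.
delta: end 852 <= 752? ✗; start 410 > 662? ✗ → no.
epsilon: end 654 <= 752? ✓; start 425 > 662? ✗ → no.
gamma: end 887 <= 752? ✗; start 613 > 662? ✗ → no.
iota: end 499 <= 752? ✓; start 482 > 662? ✗ → no.
mu: end 727 <= 752? ✓; start 461 > 662? ✗ → no.
zeta: end 207 <= 752? ✓; start 131 > 662? ✗ → no.
Result: none.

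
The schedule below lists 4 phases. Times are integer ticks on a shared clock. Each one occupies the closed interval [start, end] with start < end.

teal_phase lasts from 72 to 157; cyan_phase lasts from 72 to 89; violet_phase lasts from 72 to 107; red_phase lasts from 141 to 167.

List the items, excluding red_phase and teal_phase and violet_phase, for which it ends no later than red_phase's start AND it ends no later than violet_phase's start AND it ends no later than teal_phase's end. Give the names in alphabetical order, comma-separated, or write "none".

none

Conditions: its end is no later than red_phase's start (X.end <= 141) AND its end is no later than violet_phase's start (X.end <= 72) AND its end is no later than teal_phase's end (X.end <= 157).
cyan_phase: end 89 <= 141? ✓; end 89 <= 72? ✗; end 89 <= 157? ✓ → no.
Result: none.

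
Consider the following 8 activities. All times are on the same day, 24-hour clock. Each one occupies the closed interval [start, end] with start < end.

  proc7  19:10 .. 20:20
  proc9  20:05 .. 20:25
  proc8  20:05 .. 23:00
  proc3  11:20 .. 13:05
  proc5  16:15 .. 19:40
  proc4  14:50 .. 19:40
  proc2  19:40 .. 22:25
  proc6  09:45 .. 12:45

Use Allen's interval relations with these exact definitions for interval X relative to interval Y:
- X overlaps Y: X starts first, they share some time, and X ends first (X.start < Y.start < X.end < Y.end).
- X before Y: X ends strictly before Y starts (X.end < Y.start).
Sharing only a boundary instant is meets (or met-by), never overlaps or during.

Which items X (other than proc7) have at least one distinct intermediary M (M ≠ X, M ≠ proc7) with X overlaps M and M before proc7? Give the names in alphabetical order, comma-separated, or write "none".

Target proc7 = [19:10, 20:20].
Intermediaries M with M before proc7: proc3, proc6.
Via proc3 — items with X overlaps proc3: proc6.
Via proc6 — items with X overlaps proc6: none.
Union: proc6.

proc6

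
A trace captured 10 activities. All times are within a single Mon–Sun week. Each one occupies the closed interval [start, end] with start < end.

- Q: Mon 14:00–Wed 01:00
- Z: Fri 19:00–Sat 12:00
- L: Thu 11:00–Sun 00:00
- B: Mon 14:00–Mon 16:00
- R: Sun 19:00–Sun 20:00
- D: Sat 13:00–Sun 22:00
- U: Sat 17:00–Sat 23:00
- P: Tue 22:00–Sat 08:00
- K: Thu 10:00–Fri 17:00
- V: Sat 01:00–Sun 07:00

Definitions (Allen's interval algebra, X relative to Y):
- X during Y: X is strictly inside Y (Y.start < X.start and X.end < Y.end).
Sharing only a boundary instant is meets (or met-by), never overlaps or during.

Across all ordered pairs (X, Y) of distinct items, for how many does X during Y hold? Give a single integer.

Checking all 90 ordered pairs for relation 'during'; matching pairs in alphabetical order:
(K, P): K during P ✓
(R, D): R during D ✓
(U, D): U during D ✓
(U, L): U during L ✓
(U, V): U during V ✓
(Z, L): Z during L ✓
Count: 6.

6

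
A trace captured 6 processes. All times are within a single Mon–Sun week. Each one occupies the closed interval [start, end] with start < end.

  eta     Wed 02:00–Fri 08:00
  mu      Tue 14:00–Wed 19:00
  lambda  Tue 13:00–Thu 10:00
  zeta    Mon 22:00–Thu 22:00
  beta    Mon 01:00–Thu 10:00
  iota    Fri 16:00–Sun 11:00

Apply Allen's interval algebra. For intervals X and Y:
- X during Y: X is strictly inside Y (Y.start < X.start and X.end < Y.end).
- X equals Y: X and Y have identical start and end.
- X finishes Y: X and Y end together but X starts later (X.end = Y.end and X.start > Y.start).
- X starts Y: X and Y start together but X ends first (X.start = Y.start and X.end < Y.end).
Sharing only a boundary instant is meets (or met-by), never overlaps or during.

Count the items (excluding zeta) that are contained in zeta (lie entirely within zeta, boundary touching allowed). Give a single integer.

2

Target zeta = [Mon 22:00, Thu 22:00].
beta [Mon 01:00, Thu 10:00] → overlaps → no.
eta [Wed 02:00, Fri 08:00] → overlapped-by → no.
iota [Fri 16:00, Sun 11:00] → after → no.
lambda [Tue 13:00, Thu 10:00] → during → counts.
mu [Tue 14:00, Wed 19:00] → during → counts.
Total: 2.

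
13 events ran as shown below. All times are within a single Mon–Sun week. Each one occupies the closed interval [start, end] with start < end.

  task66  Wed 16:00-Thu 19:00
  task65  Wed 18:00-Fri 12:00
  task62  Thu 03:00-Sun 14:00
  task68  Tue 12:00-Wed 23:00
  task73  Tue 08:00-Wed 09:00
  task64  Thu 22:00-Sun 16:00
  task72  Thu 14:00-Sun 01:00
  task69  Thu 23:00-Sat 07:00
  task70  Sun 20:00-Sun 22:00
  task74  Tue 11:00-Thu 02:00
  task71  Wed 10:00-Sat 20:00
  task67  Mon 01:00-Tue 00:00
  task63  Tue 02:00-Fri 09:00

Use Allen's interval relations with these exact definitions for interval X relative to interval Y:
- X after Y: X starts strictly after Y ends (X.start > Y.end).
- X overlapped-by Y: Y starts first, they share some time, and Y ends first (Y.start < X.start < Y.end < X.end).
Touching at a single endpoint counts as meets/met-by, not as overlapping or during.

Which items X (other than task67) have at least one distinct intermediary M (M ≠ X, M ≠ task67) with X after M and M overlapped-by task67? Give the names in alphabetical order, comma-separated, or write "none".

none

Target task67 = [Mon 01:00, Tue 00:00].
Intermediaries M with M overlapped-by task67: none.
Union: none.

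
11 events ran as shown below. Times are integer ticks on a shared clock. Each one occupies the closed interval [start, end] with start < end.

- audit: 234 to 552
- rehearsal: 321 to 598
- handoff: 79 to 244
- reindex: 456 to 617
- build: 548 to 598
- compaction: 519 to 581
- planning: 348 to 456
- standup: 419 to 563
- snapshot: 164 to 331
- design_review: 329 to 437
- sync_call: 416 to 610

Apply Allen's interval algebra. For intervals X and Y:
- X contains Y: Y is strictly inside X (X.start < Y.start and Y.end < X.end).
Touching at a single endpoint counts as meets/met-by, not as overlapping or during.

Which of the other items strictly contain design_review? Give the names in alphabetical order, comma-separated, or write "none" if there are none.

audit, rehearsal

Target design_review = [329, 437].
audit [234, 552] → contains → yes.
build [548, 598] → after → no.
compaction [519, 581] → after → no.
handoff [79, 244] → before → no.
planning [348, 456] → overlapped-by → no.
rehearsal [321, 598] → contains → yes.
reindex [456, 617] → after → no.
snapshot [164, 331] → overlaps → no.
standup [419, 563] → overlapped-by → no.
sync_call [416, 610] → overlapped-by → no.
Result: audit, rehearsal.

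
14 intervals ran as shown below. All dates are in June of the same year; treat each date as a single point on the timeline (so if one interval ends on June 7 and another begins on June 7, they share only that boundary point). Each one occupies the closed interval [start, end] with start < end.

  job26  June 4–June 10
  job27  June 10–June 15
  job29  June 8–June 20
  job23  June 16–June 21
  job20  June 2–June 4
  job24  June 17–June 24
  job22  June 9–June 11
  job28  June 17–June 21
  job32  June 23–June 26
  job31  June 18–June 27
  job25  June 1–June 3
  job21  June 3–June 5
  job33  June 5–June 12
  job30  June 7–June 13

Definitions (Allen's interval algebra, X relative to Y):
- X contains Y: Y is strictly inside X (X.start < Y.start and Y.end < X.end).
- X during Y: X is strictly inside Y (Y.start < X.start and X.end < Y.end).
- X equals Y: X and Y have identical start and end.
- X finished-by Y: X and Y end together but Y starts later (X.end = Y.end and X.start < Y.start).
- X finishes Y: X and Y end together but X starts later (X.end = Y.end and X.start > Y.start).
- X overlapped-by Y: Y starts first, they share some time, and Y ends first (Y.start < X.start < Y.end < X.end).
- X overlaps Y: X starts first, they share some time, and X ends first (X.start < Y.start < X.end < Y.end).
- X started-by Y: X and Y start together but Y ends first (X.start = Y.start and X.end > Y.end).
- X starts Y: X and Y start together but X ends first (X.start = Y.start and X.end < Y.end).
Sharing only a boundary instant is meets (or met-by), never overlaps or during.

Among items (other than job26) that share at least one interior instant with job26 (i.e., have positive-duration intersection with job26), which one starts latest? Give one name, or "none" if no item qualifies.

job22

Target job26 = [June 4, June 10].
job20 [June 2, June 4] → meets → excluded.
job21 [June 3, June 5] → overlaps → candidate.
job22 [June 9, June 11] → overlapped-by → candidate.
job23 [June 16, June 21] → after → excluded.
job24 [June 17, June 24] → after → excluded.
job25 [June 1, June 3] → before → excluded.
job27 [June 10, June 15] → met-by → excluded.
job28 [June 17, June 21] → after → excluded.
job29 [June 8, June 20] → overlapped-by → candidate.
job30 [June 7, June 13] → overlapped-by → candidate.
job31 [June 18, June 27] → after → excluded.
job32 [June 23, June 26] → after → excluded.
job33 [June 5, June 12] → overlapped-by → candidate.
Among candidates, latest start is June 9 → job22.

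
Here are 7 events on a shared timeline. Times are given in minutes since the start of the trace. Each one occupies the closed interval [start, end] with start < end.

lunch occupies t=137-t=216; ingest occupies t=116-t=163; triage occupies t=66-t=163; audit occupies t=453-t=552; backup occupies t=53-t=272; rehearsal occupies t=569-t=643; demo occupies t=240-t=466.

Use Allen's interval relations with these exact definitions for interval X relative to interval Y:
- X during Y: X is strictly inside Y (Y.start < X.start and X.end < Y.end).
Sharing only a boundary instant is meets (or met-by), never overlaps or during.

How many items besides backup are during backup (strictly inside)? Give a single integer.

3

Target backup = [t=53, t=272].
audit [t=453, t=552] → after → no.
demo [t=240, t=466] → overlapped-by → no.
ingest [t=116, t=163] → during → counts.
lunch [t=137, t=216] → during → counts.
rehearsal [t=569, t=643] → after → no.
triage [t=66, t=163] → during → counts.
Total: 3.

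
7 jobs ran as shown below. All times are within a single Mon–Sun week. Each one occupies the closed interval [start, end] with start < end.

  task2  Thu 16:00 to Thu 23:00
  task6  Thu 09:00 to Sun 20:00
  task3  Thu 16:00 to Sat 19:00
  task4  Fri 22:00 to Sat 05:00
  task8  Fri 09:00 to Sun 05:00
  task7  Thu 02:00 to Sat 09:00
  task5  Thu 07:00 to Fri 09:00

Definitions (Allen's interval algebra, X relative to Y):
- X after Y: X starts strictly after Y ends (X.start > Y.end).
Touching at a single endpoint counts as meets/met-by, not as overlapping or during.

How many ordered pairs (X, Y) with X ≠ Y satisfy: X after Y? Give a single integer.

Checking all 42 ordered pairs for relation 'after'; matching pairs in alphabetical order:
(task4, task2): task4 after task2 ✓
(task4, task5): task4 after task5 ✓
(task8, task2): task8 after task2 ✓
Count: 3.

3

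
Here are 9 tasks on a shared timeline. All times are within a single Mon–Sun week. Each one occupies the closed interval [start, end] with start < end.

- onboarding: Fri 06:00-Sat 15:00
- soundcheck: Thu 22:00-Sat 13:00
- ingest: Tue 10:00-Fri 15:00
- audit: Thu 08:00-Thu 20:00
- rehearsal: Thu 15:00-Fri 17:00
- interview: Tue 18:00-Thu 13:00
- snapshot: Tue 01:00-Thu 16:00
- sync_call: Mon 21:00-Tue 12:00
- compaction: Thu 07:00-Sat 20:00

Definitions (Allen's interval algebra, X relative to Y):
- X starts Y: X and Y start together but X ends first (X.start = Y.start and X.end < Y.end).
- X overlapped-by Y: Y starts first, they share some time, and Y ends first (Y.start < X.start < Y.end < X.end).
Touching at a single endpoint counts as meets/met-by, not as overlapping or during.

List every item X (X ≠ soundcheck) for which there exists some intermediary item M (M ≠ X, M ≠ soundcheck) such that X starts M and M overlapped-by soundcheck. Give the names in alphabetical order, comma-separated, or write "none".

Target soundcheck = [Thu 22:00, Sat 13:00].
Intermediaries M with M overlapped-by soundcheck: onboarding.
Via onboarding — items with X starts onboarding: none.
Union: none.

none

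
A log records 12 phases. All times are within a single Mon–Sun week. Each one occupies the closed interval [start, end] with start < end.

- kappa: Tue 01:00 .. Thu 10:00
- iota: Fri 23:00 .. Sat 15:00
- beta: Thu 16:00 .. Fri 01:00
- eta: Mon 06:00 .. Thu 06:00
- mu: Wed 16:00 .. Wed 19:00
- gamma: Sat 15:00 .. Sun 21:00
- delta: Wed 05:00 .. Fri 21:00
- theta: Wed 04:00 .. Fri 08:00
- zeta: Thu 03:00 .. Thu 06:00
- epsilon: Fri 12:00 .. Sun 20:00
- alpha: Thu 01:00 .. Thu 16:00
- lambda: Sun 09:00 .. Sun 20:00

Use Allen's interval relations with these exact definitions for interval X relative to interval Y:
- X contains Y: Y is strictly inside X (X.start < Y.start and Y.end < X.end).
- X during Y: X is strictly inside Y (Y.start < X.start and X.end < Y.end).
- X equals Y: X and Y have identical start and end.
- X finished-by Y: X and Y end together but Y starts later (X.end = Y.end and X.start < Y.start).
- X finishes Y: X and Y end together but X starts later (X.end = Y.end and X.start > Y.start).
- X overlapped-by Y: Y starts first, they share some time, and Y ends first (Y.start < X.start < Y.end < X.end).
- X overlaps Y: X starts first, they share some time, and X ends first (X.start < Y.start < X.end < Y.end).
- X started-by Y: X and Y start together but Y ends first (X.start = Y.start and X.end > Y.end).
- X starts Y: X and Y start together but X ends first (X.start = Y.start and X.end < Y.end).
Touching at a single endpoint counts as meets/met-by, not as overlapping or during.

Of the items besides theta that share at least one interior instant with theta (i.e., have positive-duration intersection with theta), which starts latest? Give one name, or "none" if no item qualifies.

beta

Target theta = [Wed 04:00, Fri 08:00].
alpha [Thu 01:00, Thu 16:00] → during → candidate.
beta [Thu 16:00, Fri 01:00] → during → candidate.
delta [Wed 05:00, Fri 21:00] → overlapped-by → candidate.
epsilon [Fri 12:00, Sun 20:00] → after → excluded.
eta [Mon 06:00, Thu 06:00] → overlaps → candidate.
gamma [Sat 15:00, Sun 21:00] → after → excluded.
iota [Fri 23:00, Sat 15:00] → after → excluded.
kappa [Tue 01:00, Thu 10:00] → overlaps → candidate.
lambda [Sun 09:00, Sun 20:00] → after → excluded.
mu [Wed 16:00, Wed 19:00] → during → candidate.
zeta [Thu 03:00, Thu 06:00] → during → candidate.
Among candidates, latest start is Thu 16:00 → beta.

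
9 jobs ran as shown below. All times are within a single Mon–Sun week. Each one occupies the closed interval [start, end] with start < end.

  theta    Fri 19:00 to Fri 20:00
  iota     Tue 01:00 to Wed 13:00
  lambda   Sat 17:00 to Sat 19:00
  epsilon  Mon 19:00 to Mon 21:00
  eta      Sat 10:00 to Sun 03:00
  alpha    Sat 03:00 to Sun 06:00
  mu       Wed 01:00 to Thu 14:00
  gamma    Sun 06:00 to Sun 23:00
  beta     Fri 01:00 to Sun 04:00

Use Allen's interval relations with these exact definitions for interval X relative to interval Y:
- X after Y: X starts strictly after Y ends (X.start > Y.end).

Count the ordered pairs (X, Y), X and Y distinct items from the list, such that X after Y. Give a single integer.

27

Checking all 72 ordered pairs for relation 'after'; matching pairs in alphabetical order:
(alpha, epsilon): alpha after epsilon ✓
(alpha, iota): alpha after iota ✓
(alpha, mu): alpha after mu ✓
(alpha, theta): alpha after theta ✓
(beta, epsilon): beta after epsilon ✓
(beta, iota): beta after iota ✓
(beta, mu): beta after mu ✓
(eta, epsilon): eta after epsilon ✓
(eta, iota): eta after iota ✓
(eta, mu): eta after mu ✓
(eta, theta): eta after theta ✓
(gamma, beta): gamma after beta ✓
(gamma, epsilon): gamma after epsilon ✓
(gamma, eta): gamma after eta ✓
(gamma, iota): gamma after iota ✓
(gamma, lambda): gamma after lambda ✓
(gamma, mu): gamma after mu ✓
(gamma, theta): gamma after theta ✓
(iota, epsilon): iota after epsilon ✓
(lambda, epsilon): lambda after epsilon ✓
(lambda, iota): lambda after iota ✓
(lambda, mu): lambda after mu ✓
(lambda, theta): lambda after theta ✓
(mu, epsilon): mu after epsilon ✓
... plus 3 further pairs not listed.
Count: 27.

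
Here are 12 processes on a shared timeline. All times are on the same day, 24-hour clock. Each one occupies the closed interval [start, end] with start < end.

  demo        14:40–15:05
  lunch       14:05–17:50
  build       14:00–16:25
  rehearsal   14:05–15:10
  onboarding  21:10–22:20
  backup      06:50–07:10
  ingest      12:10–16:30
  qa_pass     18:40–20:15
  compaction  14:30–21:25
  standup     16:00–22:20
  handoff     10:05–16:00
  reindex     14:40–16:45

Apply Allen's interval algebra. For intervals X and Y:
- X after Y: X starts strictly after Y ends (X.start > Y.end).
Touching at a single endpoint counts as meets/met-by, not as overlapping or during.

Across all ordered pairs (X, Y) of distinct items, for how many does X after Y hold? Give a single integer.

Checking all 132 ordered pairs for relation 'after'; matching pairs in alphabetical order:
(build, backup): build after backup ✓
(compaction, backup): compaction after backup ✓
(demo, backup): demo after backup ✓
(handoff, backup): handoff after backup ✓
(ingest, backup): ingest after backup ✓
(lunch, backup): lunch after backup ✓
(onboarding, backup): onboarding after backup ✓
(onboarding, build): onboarding after build ✓
(onboarding, demo): onboarding after demo ✓
(onboarding, handoff): onboarding after handoff ✓
(onboarding, ingest): onboarding after ingest ✓
(onboarding, lunch): onboarding after lunch ✓
(onboarding, qa_pass): onboarding after qa_pass ✓
(onboarding, rehearsal): onboarding after rehearsal ✓
(onboarding, reindex): onboarding after reindex ✓
(qa_pass, backup): qa_pass after backup ✓
(qa_pass, build): qa_pass after build ✓
(qa_pass, demo): qa_pass after demo ✓
(qa_pass, handoff): qa_pass after handoff ✓
(qa_pass, ingest): qa_pass after ingest ✓
(qa_pass, lunch): qa_pass after lunch ✓
(qa_pass, rehearsal): qa_pass after rehearsal ✓
(qa_pass, reindex): qa_pass after reindex ✓
(rehearsal, backup): rehearsal after backup ✓
... plus 4 further pairs not listed.
Count: 28.

28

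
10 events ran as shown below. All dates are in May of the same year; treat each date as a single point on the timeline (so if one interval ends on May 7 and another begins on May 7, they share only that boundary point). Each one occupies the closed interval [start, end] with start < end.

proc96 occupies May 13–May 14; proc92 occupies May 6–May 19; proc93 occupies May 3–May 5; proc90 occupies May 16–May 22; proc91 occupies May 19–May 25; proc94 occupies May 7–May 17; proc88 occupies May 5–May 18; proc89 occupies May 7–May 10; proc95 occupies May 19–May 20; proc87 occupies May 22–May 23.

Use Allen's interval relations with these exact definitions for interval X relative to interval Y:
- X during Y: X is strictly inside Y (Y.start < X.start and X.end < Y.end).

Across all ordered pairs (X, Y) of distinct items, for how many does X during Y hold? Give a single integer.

Checking all 90 ordered pairs for relation 'during'; matching pairs in alphabetical order:
(proc87, proc91): proc87 during proc91 ✓
(proc89, proc88): proc89 during proc88 ✓
(proc89, proc92): proc89 during proc92 ✓
(proc94, proc88): proc94 during proc88 ✓
(proc94, proc92): proc94 during proc92 ✓
(proc95, proc90): proc95 during proc90 ✓
(proc96, proc88): proc96 during proc88 ✓
(proc96, proc92): proc96 during proc92 ✓
(proc96, proc94): proc96 during proc94 ✓
Count: 9.

9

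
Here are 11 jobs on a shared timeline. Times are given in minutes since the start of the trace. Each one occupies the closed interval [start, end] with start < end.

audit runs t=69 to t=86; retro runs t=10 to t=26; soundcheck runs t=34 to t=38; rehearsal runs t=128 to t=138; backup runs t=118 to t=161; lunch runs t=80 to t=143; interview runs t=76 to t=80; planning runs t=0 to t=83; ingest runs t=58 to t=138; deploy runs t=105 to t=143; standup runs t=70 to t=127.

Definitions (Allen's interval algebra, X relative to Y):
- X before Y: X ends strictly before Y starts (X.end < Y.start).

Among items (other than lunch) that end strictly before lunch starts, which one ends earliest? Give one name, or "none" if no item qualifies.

retro

Target lunch = [t=80, t=143].
audit [t=69, t=86] → overlaps → excluded.
backup [t=118, t=161] → overlapped-by → excluded.
deploy [t=105, t=143] → finishes → excluded.
ingest [t=58, t=138] → overlaps → excluded.
interview [t=76, t=80] → meets → excluded.
planning [t=0, t=83] → overlaps → excluded.
rehearsal [t=128, t=138] → during → excluded.
retro [t=10, t=26] → before → candidate.
soundcheck [t=34, t=38] → before → candidate.
standup [t=70, t=127] → overlaps → excluded.
Among candidates, earliest end is t=26 → retro.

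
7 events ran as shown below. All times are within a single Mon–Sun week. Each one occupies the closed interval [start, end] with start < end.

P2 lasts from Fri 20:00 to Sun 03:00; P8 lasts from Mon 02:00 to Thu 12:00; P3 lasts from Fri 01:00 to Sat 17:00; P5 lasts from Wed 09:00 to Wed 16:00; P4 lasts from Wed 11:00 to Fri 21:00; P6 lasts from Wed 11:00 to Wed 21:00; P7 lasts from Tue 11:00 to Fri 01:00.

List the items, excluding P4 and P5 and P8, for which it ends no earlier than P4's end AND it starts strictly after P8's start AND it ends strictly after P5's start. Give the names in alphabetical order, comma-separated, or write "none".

Conditions: its end is no earlier than P4's end (X.end >= Fri 21:00) AND its start is strictly after P8's start (X.start > Mon 02:00) AND its end is strictly after P5's start (X.end > Wed 09:00).
P2: end Sun 03:00 >= Fri 21:00? ✓; start Fri 20:00 > Mon 02:00? ✓; end Sun 03:00 > Wed 09:00? ✓ → yes.
P3: end Sat 17:00 >= Fri 21:00? ✓; start Fri 01:00 > Mon 02:00? ✓; end Sat 17:00 > Wed 09:00? ✓ → yes.
P6: end Wed 21:00 >= Fri 21:00? ✗; start Wed 11:00 > Mon 02:00? ✓; end Wed 21:00 > Wed 09:00? ✓ → no.
P7: end Fri 01:00 >= Fri 21:00? ✗; start Tue 11:00 > Mon 02:00? ✓; end Fri 01:00 > Wed 09:00? ✓ → no.
Result: P2, P3.

P2, P3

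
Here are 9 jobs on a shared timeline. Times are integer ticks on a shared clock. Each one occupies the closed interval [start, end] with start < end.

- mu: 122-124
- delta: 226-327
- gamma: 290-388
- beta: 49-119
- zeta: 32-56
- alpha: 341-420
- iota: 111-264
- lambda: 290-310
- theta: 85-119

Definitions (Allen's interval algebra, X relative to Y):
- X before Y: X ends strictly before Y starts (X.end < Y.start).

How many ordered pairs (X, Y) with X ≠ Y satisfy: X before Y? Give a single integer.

Checking all 72 ordered pairs for relation 'before'; matching pairs in alphabetical order:
(beta, alpha): beta before alpha ✓
(beta, delta): beta before delta ✓
(beta, gamma): beta before gamma ✓
(beta, lambda): beta before lambda ✓
(beta, mu): beta before mu ✓
(delta, alpha): delta before alpha ✓
(iota, alpha): iota before alpha ✓
(iota, gamma): iota before gamma ✓
(iota, lambda): iota before lambda ✓
(lambda, alpha): lambda before alpha ✓
(mu, alpha): mu before alpha ✓
(mu, delta): mu before delta ✓
(mu, gamma): mu before gamma ✓
(mu, lambda): mu before lambda ✓
(theta, alpha): theta before alpha ✓
(theta, delta): theta before delta ✓
(theta, gamma): theta before gamma ✓
(theta, lambda): theta before lambda ✓
(theta, mu): theta before mu ✓
(zeta, alpha): zeta before alpha ✓
(zeta, delta): zeta before delta ✓
(zeta, gamma): zeta before gamma ✓
(zeta, iota): zeta before iota ✓
(zeta, lambda): zeta before lambda ✓
... plus 2 further pairs not listed.
Count: 26.

26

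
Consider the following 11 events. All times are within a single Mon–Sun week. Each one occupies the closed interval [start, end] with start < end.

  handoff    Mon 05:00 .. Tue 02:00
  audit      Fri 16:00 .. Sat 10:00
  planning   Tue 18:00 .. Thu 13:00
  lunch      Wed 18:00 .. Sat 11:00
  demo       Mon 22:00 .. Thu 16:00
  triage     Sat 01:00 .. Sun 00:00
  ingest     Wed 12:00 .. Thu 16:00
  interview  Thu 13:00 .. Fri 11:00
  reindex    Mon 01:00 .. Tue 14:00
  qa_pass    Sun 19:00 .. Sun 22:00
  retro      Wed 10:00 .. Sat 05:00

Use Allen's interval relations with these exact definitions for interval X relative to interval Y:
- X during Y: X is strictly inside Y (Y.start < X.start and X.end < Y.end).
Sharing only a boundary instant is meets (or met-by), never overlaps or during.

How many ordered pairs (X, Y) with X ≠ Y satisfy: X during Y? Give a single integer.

6

Checking all 110 ordered pairs for relation 'during'; matching pairs in alphabetical order:
(audit, lunch): audit during lunch ✓
(handoff, reindex): handoff during reindex ✓
(ingest, retro): ingest during retro ✓
(interview, lunch): interview during lunch ✓
(interview, retro): interview during retro ✓
(planning, demo): planning during demo ✓
Count: 6.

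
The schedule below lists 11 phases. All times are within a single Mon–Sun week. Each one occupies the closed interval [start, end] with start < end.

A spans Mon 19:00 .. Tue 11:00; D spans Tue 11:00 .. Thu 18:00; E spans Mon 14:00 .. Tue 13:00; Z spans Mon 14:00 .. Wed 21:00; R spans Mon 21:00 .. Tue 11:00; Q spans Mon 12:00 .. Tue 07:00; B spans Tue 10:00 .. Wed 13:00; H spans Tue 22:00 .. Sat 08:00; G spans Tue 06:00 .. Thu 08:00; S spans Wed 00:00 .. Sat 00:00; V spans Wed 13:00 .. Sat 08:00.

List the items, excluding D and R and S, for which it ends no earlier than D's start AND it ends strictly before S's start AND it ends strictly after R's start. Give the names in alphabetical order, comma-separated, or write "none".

A, E

Conditions: its end is no earlier than D's start (X.end >= Tue 11:00) AND its end is strictly before S's start (X.end < Wed 00:00) AND its end is strictly after R's start (X.end > Mon 21:00).
A: end Tue 11:00 >= Tue 11:00? ✓; end Tue 11:00 < Wed 00:00? ✓; end Tue 11:00 > Mon 21:00? ✓ → yes.
B: end Wed 13:00 >= Tue 11:00? ✓; end Wed 13:00 < Wed 00:00? ✗; end Wed 13:00 > Mon 21:00? ✓ → no.
E: end Tue 13:00 >= Tue 11:00? ✓; end Tue 13:00 < Wed 00:00? ✓; end Tue 13:00 > Mon 21:00? ✓ → yes.
G: end Thu 08:00 >= Tue 11:00? ✓; end Thu 08:00 < Wed 00:00? ✗; end Thu 08:00 > Mon 21:00? ✓ → no.
H: end Sat 08:00 >= Tue 11:00? ✓; end Sat 08:00 < Wed 00:00? ✗; end Sat 08:00 > Mon 21:00? ✓ → no.
Q: end Tue 07:00 >= Tue 11:00? ✗; end Tue 07:00 < Wed 00:00? ✓; end Tue 07:00 > Mon 21:00? ✓ → no.
V: end Sat 08:00 >= Tue 11:00? ✓; end Sat 08:00 < Wed 00:00? ✗; end Sat 08:00 > Mon 21:00? ✓ → no.
Z: end Wed 21:00 >= Tue 11:00? ✓; end Wed 21:00 < Wed 00:00? ✗; end Wed 21:00 > Mon 21:00? ✓ → no.
Result: A, E.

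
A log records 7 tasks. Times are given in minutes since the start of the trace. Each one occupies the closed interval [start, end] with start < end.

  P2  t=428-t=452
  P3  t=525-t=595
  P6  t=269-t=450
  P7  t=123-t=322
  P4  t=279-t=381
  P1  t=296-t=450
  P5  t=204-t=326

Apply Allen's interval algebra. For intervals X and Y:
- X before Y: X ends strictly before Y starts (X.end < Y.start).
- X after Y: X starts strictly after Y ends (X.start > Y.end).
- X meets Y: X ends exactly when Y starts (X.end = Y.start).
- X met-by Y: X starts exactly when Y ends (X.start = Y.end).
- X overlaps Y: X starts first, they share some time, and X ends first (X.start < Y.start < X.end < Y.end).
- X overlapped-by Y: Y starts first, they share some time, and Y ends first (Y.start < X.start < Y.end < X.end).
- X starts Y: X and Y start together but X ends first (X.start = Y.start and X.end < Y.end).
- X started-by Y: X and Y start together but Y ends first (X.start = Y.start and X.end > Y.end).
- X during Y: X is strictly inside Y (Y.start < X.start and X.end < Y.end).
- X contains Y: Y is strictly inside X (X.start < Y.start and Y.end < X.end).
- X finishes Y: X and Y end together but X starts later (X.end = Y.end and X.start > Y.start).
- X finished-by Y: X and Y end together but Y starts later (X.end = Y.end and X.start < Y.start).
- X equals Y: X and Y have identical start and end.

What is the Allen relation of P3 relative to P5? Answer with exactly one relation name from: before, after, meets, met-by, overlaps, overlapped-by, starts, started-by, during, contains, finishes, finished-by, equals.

after

P3 = [t=525, t=595]; P5 = [t=204, t=326].
Compare endpoints: P3.start > P5.start, P3.start > P5.end, P3.end > P5.start, P3.end > P5.end.
That pattern is 'after'.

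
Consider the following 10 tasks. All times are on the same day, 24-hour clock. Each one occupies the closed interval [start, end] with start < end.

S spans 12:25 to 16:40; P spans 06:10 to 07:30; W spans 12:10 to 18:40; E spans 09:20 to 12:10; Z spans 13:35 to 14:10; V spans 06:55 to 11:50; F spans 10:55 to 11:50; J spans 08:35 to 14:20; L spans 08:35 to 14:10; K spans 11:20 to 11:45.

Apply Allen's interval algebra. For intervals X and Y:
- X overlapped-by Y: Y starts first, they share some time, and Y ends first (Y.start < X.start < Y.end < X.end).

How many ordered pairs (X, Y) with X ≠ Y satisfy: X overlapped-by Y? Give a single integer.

8

Checking all 90 ordered pairs for relation 'overlapped-by'; matching pairs in alphabetical order:
(E, V): E overlapped-by V ✓
(J, V): J overlapped-by V ✓
(L, V): L overlapped-by V ✓
(S, J): S overlapped-by J ✓
(S, L): S overlapped-by L ✓
(V, P): V overlapped-by P ✓
(W, J): W overlapped-by J ✓
(W, L): W overlapped-by L ✓
Count: 8.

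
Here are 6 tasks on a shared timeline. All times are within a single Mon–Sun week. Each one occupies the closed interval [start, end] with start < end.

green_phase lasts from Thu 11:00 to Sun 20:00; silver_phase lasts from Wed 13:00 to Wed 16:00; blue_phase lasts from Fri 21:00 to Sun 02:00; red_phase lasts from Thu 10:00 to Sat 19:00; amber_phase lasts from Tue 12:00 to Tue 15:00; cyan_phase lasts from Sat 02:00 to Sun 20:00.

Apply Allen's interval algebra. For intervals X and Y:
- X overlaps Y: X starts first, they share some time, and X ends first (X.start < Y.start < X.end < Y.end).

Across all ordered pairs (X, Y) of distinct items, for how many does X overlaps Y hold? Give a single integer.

Checking all 30 ordered pairs for relation 'overlaps'; matching pairs in alphabetical order:
(blue_phase, cyan_phase): blue_phase overlaps cyan_phase ✓
(red_phase, blue_phase): red_phase overlaps blue_phase ✓
(red_phase, cyan_phase): red_phase overlaps cyan_phase ✓
(red_phase, green_phase): red_phase overlaps green_phase ✓
Count: 4.

4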